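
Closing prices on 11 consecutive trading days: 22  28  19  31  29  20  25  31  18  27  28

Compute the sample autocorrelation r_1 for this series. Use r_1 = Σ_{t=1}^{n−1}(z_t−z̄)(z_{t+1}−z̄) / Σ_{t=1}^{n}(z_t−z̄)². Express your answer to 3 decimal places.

-0.482

Mean z̄ = (22 + 28 + 19 + 31 + 29 + 20 + 25 + 31 + 18 + 27 + 28)/11 = 25.2727
Numerator Σ_{t=1}^{10}(z_t−z̄)(z_{t+1}−z̄) = -109.8926
Denominator Σ(z_t−z̄)² = 228.1818
r_1 = -109.8926 / 228.1818 = -0.482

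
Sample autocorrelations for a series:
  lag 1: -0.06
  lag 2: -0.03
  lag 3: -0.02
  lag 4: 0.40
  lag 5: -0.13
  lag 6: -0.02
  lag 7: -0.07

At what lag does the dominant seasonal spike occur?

The largest autocorrelation is r_4 = 0.40; the remaining lags stay at or below -0.02.
The dominant spike at lag 4 indicates a seasonal period of 4.

4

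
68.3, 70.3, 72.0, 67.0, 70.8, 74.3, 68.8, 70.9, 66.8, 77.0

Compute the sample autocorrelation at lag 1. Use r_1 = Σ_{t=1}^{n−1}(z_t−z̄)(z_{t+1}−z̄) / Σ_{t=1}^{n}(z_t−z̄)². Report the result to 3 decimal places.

-0.402

Mean z̄ = (68.3 + 70.3 + 72.0 + 67.0 + 70.8 + 74.3 + 68.8 + 70.9 + 66.8 + 77.0)/10 = 70.6200
Numerator Σ_{t=1}^{9}(z_t−z̄)(z_{t+1}−z̄) = -37.3324
Denominator Σ(z_t−z̄)² = 92.7560
r_1 = -37.3324 / 92.7560 = -0.402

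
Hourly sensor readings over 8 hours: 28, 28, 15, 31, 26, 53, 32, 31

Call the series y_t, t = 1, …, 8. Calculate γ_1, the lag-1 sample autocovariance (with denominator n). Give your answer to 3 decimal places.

-3.969

Mean ȳ = (28 + 28 + 15 + 31 + 26 + 53 + 32 + 31)/8 = 30.5000
Deviations: -2.5000, -2.5000, -15.5000, 0.5000, -4.5000, 22.5000, 1.5000, 0.5000
Σ_{t=1}^{7}(y_t−ȳ)(y_{t+1}−ȳ) = -31.7500
γ_1 = -31.7500 / 8 = -3.969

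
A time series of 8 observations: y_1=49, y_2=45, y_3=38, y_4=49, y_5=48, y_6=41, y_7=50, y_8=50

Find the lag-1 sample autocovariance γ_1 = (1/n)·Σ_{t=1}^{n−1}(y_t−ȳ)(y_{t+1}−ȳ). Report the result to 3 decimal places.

-3.227

Mean ȳ = (49 + 45 + 38 + 49 + 48 + 41 + 50 + 50)/8 = 46.2500
Σ_{t=1}^{7}(y_t−ȳ)(y_{t+1}−ȳ) = -25.8125
γ_1 = -25.8125 / 8 = -3.227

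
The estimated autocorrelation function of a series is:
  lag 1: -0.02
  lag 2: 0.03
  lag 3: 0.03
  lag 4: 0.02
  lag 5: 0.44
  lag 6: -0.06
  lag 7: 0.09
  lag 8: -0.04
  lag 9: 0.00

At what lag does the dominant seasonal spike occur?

5

The largest autocorrelation is r_5 = 0.44; the remaining lags stay at or below 0.09.
The dominant spike at lag 5 indicates a seasonal period of 5.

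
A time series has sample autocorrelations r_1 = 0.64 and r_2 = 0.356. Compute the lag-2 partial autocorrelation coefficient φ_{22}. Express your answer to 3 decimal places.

-0.091

φ_{22} = (r_2 − r_1²) / (1 − r_1²)
r_1² = (0.64)² = 0.4096
Numerator = 0.356 − 0.4096 = -0.0536; denominator = 1 − 0.4096 = 0.5904
φ_{22} = -0.0536 / 0.5904 = -0.091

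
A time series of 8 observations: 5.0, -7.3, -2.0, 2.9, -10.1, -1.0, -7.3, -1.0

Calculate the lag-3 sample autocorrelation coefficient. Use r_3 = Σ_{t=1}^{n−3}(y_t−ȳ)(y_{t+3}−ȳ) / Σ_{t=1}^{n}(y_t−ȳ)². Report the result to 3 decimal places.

0.207

Mean ȳ = (5.0 − 7.3 − 2.0 + 2.9 − 10.1 − 1.0 − 7.3 − 1.0)/8 = -2.6000
Deviations from mean: 7.6000, -4.7000, 0.6000, 5.5000, -7.5000, 1.6000, -4.7000, 1.6000
Σ(y_t−ȳ)(y_{t+3}−ȳ) = (41.8000) + (35.2500) + (0.9600) + (-25.8500) + (-12.0000) = 40.1600
Denominator Σ(y_t−ȳ)² = 193.9200
r_3 = 40.1600 / 193.9200 = 0.207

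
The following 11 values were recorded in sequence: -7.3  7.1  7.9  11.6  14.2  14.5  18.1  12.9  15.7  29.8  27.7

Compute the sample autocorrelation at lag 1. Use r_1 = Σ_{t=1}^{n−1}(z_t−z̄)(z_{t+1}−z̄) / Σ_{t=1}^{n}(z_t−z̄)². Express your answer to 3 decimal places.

Mean z̄ = (-7.3 + 7.1 + 7.9 + 11.6 + 14.2 + 14.5 + 18.1 + 12.9 + 15.7 + 29.8 + 27.7)/11 = 13.8364
Numerator Σ_{t=1}^{10}(z_t−z̄)(z_{t+1}−z̄) = 443.2323
Denominator Σ(z_t−z̄)² = 1002.5055
r_1 = 443.2323 / 1002.5055 = 0.442

0.442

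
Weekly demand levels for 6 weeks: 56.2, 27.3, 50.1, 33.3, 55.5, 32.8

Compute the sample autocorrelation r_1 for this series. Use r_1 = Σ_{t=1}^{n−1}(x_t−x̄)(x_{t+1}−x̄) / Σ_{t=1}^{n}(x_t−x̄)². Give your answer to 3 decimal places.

-0.776

Mean x̄ = (56.2 + 27.3 + 50.1 + 33.3 + 55.5 + 32.8)/6 = 42.5333
Deviations from mean: 13.6667, -15.2333, 7.5667, -9.2333, 12.9667, -9.7333
Σ(x_t−x̄)(x_{t+1}−x̄) = (-208.1889) + (-115.2656) + (-69.8656) + (-119.7256) + (-126.2089) = -639.2544
Denominator Σ(x_t−x̄)² = 824.2133
r_1 = -639.2544 / 824.2133 = -0.776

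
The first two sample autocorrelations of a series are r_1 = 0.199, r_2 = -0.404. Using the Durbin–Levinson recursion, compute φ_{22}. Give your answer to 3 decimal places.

-0.462

φ_{22} = (r_2 − r_1²) / (1 − r_1²)
r_1² = (0.199)² = 0.039601
Numerator = -0.404 − 0.0396 = -0.4436; denominator = 1 − 0.0396 = 0.9604
φ_{22} = -0.4436 / 0.9604 = -0.462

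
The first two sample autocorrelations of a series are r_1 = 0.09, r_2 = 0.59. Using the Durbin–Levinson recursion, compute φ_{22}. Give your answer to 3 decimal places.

0.587

φ_{22} = (r_2 − r_1²) / (1 − r_1²)
r_1² = (0.09)² = 0.0081
Numerator = 0.59 − 0.0081 = 0.5819; denominator = 1 − 0.0081 = 0.9919
φ_{22} = 0.5819 / 0.9919 = 0.587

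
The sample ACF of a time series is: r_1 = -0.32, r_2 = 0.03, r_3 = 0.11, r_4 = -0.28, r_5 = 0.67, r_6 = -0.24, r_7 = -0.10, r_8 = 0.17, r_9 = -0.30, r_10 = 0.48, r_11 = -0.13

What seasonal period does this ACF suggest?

The largest autocorrelation is r_5 = 0.67, with a weaker echo at lag 10 (0.48); the remaining lags stay at or below 0.17.
The dominant spike at lag 5 indicates a seasonal period of 5.

5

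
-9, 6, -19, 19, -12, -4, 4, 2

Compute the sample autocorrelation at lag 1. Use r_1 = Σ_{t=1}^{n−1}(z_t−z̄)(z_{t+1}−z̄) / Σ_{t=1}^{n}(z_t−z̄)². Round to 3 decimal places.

-0.731

Mean z̄ = (-9 + 6 − 19 + 19 − 12 − 4 + 4 + 2)/8 = -1.6250
Deviations from mean: -7.3750, 7.6250, -17.3750, 20.6250, -10.3750, -2.3750, 5.6250, 3.6250
Numerator Σ_{t=1}^{7}(z_t−z̄)(z_{t+1}−z̄) = -729.3906
Denominator Σ(z_t−z̄)² = 997.8750
r_1 = -729.3906 / 997.8750 = -0.731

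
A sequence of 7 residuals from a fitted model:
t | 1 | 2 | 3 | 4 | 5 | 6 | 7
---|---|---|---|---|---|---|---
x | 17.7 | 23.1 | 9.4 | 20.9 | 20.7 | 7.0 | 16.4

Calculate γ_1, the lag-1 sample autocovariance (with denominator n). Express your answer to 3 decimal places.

Mean x̄ = (17.7 + 23.1 + 9.4 + 20.9 + 20.7 + 7.0 + 16.4)/7 = 16.4571
Deviations: 1.2429, 6.6429, -7.0571, 4.4429, 4.2429, -9.4571, -0.0571
Σ_{t=1}^{6}(x_t−x̄)(x_{t+1}−x̄) = -90.7118
γ_1 = -90.7118 / 7 = -12.959

-12.959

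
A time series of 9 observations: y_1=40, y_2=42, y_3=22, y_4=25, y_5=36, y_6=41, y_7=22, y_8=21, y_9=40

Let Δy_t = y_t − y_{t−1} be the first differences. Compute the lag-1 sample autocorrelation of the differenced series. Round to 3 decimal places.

First differences Δy: 2, -20, 3, 11, 5, -19, -1, 19
Mean of differences = 0.0000
Numerator Σ(Δy_t−Δȳ)(Δy_{t+1}−Δȳ) = -107.0000
Denominator Σ(Δy_t−Δȳ)² = 1282.0000
r_1(Δy) = -107.0000 / 1282.0000 = -0.083

-0.083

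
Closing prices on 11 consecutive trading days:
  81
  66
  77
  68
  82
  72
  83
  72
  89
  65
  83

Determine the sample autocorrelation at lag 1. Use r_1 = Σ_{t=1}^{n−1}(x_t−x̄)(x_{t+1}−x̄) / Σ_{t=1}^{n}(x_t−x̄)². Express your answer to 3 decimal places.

-0.722

Mean x̄ = (81 + 66 + 77 + 68 + 82 + 72 + 83 + 72 + 89 + 65 + 83)/11 = 76.1818
Numerator Σ_{t=1}^{10}(x_t−x̄)(x_{t+1}−x̄) = -466.2149
Denominator Σ(x_t−x̄)² = 645.6364
r_1 = -466.2149 / 645.6364 = -0.722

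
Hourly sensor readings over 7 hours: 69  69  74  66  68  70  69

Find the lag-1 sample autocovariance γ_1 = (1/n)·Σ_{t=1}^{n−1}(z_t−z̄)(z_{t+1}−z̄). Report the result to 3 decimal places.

-1.950

Mean z̄ = (69 + 69 + 74 + 66 + 68 + 70 + 69)/7 = 69.2857
Deviations: -0.2857, -0.2857, 4.7143, -3.2857, -1.2857, 0.7143, -0.2857
Σ_{t=1}^{6}(z_t−z̄)(z_{t+1}−z̄) = -13.6531
γ_1 = -13.6531 / 7 = -1.950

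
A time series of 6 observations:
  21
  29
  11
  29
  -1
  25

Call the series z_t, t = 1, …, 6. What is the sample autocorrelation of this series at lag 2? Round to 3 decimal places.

Mean z̄ = (21 + 29 + 11 + 29 − 1 + 25)/6 = 19.0000
Deviations from mean: 2.0000, 10.0000, -8.0000, 10.0000, -20.0000, 6.0000
Numerator Σ_{t=1}^{4}(z_t−z̄)(z_{t+2}−z̄) = 304.0000
Denominator Σ(z_t−z̄)² = 704.0000
r_2 = 304.0000 / 704.0000 = 0.432

0.432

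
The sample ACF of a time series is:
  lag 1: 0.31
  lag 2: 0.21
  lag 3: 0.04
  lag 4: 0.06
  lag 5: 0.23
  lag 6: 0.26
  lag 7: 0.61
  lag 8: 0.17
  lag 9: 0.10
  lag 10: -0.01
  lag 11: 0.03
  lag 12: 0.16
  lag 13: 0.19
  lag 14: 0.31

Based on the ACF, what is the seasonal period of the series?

The largest autocorrelation is r_7 = 0.61; the remaining lags stay at or below 0.31. The elevated value at lag 1 (0.31), dropping to 0.21 at lag 2, reflects decaying short-term dependence rather than seasonality.
The dominant spike at lag 7 indicates a seasonal period of 7.

7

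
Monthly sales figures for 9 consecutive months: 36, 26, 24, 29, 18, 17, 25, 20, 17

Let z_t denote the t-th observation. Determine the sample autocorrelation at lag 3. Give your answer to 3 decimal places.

0.378

Mean z̄ = (36 + 26 + 24 + 29 + 18 + 17 + 25 + 20 + 17)/9 = 23.5556
Numerator Σ_{t=1}^{6}(z_t−z̄)(z_{t+3}−z̄) = 121.8519
Denominator Σ(z_t−z̄)² = 322.2222
r_3 = 121.8519 / 322.2222 = 0.378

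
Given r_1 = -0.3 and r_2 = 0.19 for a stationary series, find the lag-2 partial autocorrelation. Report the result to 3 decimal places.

0.110

φ_{22} = (r_2 − r_1²) / (1 − r_1²)
r_1² = (-0.3)² = 0.09
Numerator = 0.19 − 0.0900 = 0.1000; denominator = 1 − 0.0900 = 0.9100
φ_{22} = 0.1000 / 0.9100 = 0.110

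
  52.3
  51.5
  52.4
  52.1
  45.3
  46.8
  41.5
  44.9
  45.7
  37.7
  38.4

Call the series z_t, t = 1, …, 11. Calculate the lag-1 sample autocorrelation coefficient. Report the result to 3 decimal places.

Mean z̄ = (52.3 + 51.5 + 52.4 + 52.1 + 45.3 + 46.8 + 41.5 + 44.9 + 45.7 + 37.7 + 38.4)/11 = 46.2364
Numerator Σ_{t=1}^{10}(z_t−z̄)(z_{t+1}−z̄) = 170.3323
Denominator Σ(z_t−z̄)² = 296.8255
r_1 = 170.3323 / 296.8255 = 0.574

0.574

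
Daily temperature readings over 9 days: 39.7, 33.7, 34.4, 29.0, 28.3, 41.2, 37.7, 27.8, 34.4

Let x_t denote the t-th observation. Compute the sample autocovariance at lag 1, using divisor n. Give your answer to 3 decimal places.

-1.669

Mean x̄ = (39.7 + 33.7 + 34.4 + 29.0 + 28.3 + 41.2 + 37.7 + 27.8 + 34.4)/9 = 34.0222
Σ_{t=1}^{8}(x_t−x̄)(x_{t+1}−x̄) = -15.0194
γ_1 = -15.0194 / 9 = -1.669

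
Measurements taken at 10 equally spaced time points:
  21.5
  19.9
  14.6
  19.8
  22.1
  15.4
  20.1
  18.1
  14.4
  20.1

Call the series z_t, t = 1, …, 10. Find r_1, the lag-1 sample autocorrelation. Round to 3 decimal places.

-0.317

Mean z̄ = (21.5 + 19.9 + 14.6 + 19.8 + 22.1 + 15.4 + 20.1 + 18.1 + 14.4 + 20.1)/10 = 18.6000
Numerator Σ_{t=1}^{9}(z_t−z̄)(z_{t+1}−z̄) = -22.9800
Denominator Σ(z_t−z̄)² = 72.4200
r_1 = -22.9800 / 72.4200 = -0.317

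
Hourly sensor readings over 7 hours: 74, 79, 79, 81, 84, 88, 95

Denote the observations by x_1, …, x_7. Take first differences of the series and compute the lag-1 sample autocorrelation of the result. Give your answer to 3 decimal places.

0.076

First differences Δx: 5, 0, 2, 3, 4, 7
Mean of differences = 3.5000
Numerator Σ(Δx_t−Δx̄)(Δx_{t+1}−Δx̄) = 2.2500
Denominator Σ(Δx_t−Δx̄)² = 29.5000
r_1(Δx) = 2.2500 / 29.5000 = 0.076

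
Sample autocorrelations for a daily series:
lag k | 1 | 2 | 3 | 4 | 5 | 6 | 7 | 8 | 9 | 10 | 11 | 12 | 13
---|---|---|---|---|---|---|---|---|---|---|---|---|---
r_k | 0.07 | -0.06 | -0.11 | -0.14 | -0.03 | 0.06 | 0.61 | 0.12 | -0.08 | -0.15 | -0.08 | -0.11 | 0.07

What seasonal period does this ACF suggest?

The largest autocorrelation is r_7 = 0.61; the remaining lags stay at or below 0.12.
The dominant spike at lag 7 indicates a seasonal period of 7.

7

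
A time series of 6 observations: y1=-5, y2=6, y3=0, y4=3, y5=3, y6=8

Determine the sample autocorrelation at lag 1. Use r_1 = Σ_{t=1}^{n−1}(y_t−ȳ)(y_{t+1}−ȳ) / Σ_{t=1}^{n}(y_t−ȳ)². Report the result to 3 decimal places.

-0.315

Mean ȳ = (-5 + 6 + 0 + 3 + 3 + 8)/6 = 2.5000
Deviations from mean: -7.5000, 3.5000, -2.5000, 0.5000, 0.5000, 5.5000
Σ(y_t−ȳ)(y_{t+1}−ȳ) = (-26.2500) + (-8.7500) + (-1.2500) + (0.2500) + (2.7500) = -33.2500
Denominator Σ(y_t−ȳ)² = 105.5000
r_1 = -33.2500 / 105.5000 = -0.315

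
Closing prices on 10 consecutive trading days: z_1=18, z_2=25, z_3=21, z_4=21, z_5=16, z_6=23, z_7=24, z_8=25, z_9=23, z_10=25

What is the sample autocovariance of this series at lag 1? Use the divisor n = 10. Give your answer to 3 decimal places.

Mean z̄ = (18 + 25 + 21 + 21 + 16 + 23 + 24 + 25 + 23 + 25)/10 = 22.1000
Σ_{t=1}^{9}(z_t−z̄)(z_{t+1}−z̄) = -0.2100
γ_1 = -0.2100 / 10 = -0.021

-0.021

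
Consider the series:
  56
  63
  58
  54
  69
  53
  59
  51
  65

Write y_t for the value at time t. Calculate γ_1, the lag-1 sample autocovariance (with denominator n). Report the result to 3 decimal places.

-19.012

Mean ȳ = (56 + 63 + 58 + 54 + 69 + 53 + 59 + 51 + 65)/9 = 58.6667
Σ_{t=1}^{8}(y_t−ȳ)(y_{t+1}−ȳ) = -171.1111
γ_1 = -171.1111 / 9 = -19.012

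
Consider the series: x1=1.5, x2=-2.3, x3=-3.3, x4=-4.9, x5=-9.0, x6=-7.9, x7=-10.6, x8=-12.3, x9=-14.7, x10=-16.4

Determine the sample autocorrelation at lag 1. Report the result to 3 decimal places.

Mean x̄ = (1.5 − 2.3 − 3.3 − 4.9 − 9.0 − 7.9 − 10.6 − 12.3 − 14.7 − 16.4)/10 = -7.9900
Numerator Σ_{t=1}^{9}(x_t−x̄)(x_{t+1}−x̄) = 188.3299
Denominator Σ(x_t−x̄)² = 296.1490
r_1 = 188.3299 / 296.1490 = 0.636

0.636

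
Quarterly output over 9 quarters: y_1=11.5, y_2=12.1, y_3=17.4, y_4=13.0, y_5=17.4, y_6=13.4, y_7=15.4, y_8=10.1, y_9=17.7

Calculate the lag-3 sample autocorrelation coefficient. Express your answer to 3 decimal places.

-0.362

Mean ȳ = (11.5 + 12.1 + 17.4 + 13.0 + 17.4 + 13.4 + 15.4 + 10.1 + 17.7)/9 = 14.2222
Numerator Σ_{t=1}^{6}(y_t−ȳ)(y_{t+3}−ȳ) = -23.4281
Denominator Σ(y_t−ȳ)² = 64.7556
r_3 = -23.4281 / 64.7556 = -0.362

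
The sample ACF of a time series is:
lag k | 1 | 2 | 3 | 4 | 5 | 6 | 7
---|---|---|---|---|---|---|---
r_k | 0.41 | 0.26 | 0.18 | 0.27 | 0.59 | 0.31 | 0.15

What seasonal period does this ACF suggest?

5

The largest autocorrelation is r_5 = 0.59; the remaining lags stay at or below 0.41. The elevated value at lag 1 (0.41), dropping to 0.26 at lag 2, reflects decaying short-term dependence rather than seasonality.
The dominant spike at lag 5 indicates a seasonal period of 5.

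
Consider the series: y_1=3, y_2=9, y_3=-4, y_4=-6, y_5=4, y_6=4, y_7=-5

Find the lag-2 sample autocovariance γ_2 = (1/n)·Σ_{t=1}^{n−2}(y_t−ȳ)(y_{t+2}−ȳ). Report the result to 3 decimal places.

-17.534

Mean ȳ = (3 + 9 − 4 − 6 + 4 + 4 − 5)/7 = 0.7143
Deviations: 2.2857, 8.2857, -4.7143, -6.7143, 3.2857, 3.2857, -5.7143
Σ_{t=1}^{5}(y_t−ȳ)(y_{t+2}−ȳ) = -122.7347
γ_2 = -122.7347 / 7 = -17.534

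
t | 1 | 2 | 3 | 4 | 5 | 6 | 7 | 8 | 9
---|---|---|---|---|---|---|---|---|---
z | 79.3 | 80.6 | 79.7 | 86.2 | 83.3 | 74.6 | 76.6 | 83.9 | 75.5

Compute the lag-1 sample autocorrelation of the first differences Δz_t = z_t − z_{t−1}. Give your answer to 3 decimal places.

-0.249

First differences Δz: 1.3, -0.9, 6.5, -2.9, -8.7, 2.0, 7.3, -8.4
Mean of differences = -0.4750
Numerator Σ(Δz_t−Δz̄)(Δz_{t+1}−Δz̄) = -63.4181
Denominator Σ(Δz_t−Δz̄)² = 254.8950
r_1(Δz) = -63.4181 / 254.8950 = -0.249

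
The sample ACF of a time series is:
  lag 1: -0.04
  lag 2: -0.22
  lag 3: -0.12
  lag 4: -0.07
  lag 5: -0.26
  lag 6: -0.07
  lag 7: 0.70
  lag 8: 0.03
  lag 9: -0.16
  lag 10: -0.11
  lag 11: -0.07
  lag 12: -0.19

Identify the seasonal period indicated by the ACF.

7

The largest autocorrelation is r_7 = 0.70; the remaining lags stay at or below 0.03.
The dominant spike at lag 7 indicates a seasonal period of 7.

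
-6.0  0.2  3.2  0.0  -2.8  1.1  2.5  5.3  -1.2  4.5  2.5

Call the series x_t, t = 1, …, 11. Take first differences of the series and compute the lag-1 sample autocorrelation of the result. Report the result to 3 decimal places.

-0.337

First differences Δx: 6.2, 3.0, -3.2, -2.8, 3.9, 1.4, 2.8, -6.5, 5.7, -2.0
Mean of differences = 0.8500
Numerator Σ(Δx_t−Δx̄)(Δx_{t+1}−Δx̄) = -54.6075
Denominator Σ(Δx_t−Δx̄)² = 162.0450
r_1(Δx) = -54.6075 / 162.0450 = -0.337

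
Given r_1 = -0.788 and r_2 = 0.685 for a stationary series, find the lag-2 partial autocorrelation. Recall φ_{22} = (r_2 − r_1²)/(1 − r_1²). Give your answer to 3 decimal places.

φ_{22} = (r_2 − r_1²) / (1 − r_1²)
r_1² = (-0.788)² = 0.620944
Numerator = 0.685 − 0.6209 = 0.0641; denominator = 1 − 0.6209 = 0.3791
φ_{22} = 0.0641 / 0.3791 = 0.169

0.169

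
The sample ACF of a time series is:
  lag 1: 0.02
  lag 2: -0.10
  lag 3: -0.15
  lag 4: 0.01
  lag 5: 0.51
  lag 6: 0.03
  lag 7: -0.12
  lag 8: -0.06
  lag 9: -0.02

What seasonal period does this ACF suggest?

5

The largest autocorrelation is r_5 = 0.51; the remaining lags stay at or below 0.03.
The dominant spike at lag 5 indicates a seasonal period of 5.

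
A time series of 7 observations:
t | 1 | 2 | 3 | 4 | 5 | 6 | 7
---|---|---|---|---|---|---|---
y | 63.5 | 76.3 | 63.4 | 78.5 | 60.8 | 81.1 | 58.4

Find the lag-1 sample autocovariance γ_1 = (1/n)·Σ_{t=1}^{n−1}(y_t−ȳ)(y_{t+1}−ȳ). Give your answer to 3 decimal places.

-62.496

Mean ȳ = (63.5 + 76.3 + 63.4 + 78.5 + 60.8 + 81.1 + 58.4)/7 = 68.8571
Deviations: -5.3571, 7.4429, -5.4571, 9.6429, -8.0571, 12.2429, -10.4571
Σ_{t=1}^{6}(y_t−ȳ)(y_{t+1}−ȳ) = -437.4733
γ_1 = -437.4733 / 7 = -62.496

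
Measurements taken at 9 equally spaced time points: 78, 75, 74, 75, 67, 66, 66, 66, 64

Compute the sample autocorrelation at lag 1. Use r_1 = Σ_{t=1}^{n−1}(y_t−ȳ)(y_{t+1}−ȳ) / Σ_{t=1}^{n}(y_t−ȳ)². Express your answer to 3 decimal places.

Mean ȳ = (78 + 75 + 74 + 75 + 67 + 66 + 66 + 66 + 64)/9 = 70.1111
Numerator Σ_{t=1}^{8}(y_t−ȳ)(y_{t+1}−ȳ) = 133.0988
Denominator Σ(y_t−ȳ)² = 222.8889
r_1 = 133.0988 / 222.8889 = 0.597

0.597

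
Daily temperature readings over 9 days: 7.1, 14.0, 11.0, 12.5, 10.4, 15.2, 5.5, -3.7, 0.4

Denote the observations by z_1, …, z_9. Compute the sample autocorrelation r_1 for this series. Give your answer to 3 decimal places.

0.474

Mean z̄ = (7.1 + 14.0 + 11.0 + 12.5 + 10.4 + 15.2 + 5.5 − 3.7 + 0.4)/9 = 8.0444
Numerator Σ_{t=1}^{8}(z_t−z̄)(z_{t+1}−z̄) = 153.9525
Denominator Σ(z_t−z̄)² = 324.5422
r_1 = 153.9525 / 324.5422 = 0.474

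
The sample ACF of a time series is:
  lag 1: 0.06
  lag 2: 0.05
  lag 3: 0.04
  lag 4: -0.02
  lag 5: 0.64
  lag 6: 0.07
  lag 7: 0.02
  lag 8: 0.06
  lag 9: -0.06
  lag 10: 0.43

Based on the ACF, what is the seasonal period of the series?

5

The largest autocorrelation is r_5 = 0.64, with a weaker echo at lag 10 (0.43); the remaining lags stay at or below 0.07.
The dominant spike at lag 5 indicates a seasonal period of 5.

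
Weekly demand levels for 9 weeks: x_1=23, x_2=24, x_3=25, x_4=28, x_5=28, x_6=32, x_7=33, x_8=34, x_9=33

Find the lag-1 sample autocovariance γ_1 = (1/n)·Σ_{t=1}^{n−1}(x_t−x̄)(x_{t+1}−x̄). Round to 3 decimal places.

Mean x̄ = (23 + 24 + 25 + 28 + 28 + 32 + 33 + 34 + 33)/9 = 28.8889
Σ_{t=1}^{8}(x_t−x̄)(x_{t+1}−x̄) = 104.0988
γ_1 = 104.0988 / 9 = 11.567

11.567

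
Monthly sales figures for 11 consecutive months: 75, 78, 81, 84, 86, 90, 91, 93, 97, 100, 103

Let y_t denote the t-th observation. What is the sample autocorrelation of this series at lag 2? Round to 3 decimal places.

Mean ȳ = (75 + 78 + 81 + 84 + 86 + 90 + 91 + 93 + 97 + 100 + 103)/11 = 88.9091
Numerator Σ_{t=1}^{9}(y_t−ȳ)(y_{t+2}−ȳ) = 355.8926
Denominator Σ(y_t−ȳ)² = 816.9091
r_2 = 355.8926 / 816.9091 = 0.436

0.436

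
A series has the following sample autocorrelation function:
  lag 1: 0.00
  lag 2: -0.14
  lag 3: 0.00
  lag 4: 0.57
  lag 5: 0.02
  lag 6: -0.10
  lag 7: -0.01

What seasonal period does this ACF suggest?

The largest autocorrelation is r_4 = 0.57; the remaining lags stay at or below 0.02.
The dominant spike at lag 4 indicates a seasonal period of 4.

4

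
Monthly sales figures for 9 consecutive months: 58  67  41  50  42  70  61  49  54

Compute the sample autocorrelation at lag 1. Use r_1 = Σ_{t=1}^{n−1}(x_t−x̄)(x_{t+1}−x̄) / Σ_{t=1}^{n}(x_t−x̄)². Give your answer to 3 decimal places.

Mean x̄ = (58 + 67 + 41 + 50 + 42 + 70 + 61 + 49 + 54)/9 = 54.6667
Numerator Σ_{t=1}^{8}(x_t−x̄)(x_{t+1}−x̄) = -133.7778
Denominator Σ(x_t−x̄)² = 840.0000
r_1 = -133.7778 / 840.0000 = -0.159

-0.159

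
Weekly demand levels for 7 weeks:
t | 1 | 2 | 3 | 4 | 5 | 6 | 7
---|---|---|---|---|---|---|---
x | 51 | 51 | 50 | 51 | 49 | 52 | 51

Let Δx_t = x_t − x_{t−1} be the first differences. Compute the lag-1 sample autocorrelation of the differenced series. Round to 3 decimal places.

First differences Δx: 0, -1, 1, -2, 3, -1
Mean of differences = 0.0000
Numerator Σ(Δx_t−Δx̄)(Δx_{t+1}−Δx̄) = -12.0000
Denominator Σ(Δx_t−Δx̄)² = 16.0000
r_1(Δx) = -12.0000 / 16.0000 = -0.750

-0.750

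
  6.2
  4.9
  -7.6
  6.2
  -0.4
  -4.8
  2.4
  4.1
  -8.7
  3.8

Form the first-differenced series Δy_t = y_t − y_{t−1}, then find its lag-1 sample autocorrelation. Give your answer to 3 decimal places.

First differences Δy: -1.3, -12.5, 13.8, -6.6, -4.4, 7.2, 1.7, -12.8, 12.5
Mean of differences = -0.2667
Numerator Σ(Δy_t−Δȳ)(Δy_{t+1}−Δȳ) = -423.1878
Denominator Σ(Δy_t−Δȳ)² = 785.4800
r_1(Δy) = -423.1878 / 785.4800 = -0.539

-0.539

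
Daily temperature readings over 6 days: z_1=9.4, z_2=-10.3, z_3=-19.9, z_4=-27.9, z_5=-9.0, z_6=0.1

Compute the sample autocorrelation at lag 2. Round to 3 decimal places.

Mean z̄ = (9.4 − 10.3 − 19.9 − 27.9 − 9.0 + 0.1)/6 = -9.6000
Deviations from mean: 19.0000, -0.7000, -10.3000, -18.3000, 0.6000, 9.7000
Numerator Σ_{t=1}^{4}(z_t−z̄)(z_{t+2}−z̄) = -366.5800
Denominator Σ(z_t−z̄)² = 896.9200
r_2 = -366.5800 / 896.9200 = -0.409

-0.409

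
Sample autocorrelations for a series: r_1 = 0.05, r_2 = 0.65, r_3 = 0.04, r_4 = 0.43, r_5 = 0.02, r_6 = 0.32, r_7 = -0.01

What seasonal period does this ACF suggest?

2

The largest autocorrelation is r_2 = 0.65, with weaker echoes at lags 4 (0.43) and 6 (0.32); the remaining lags stay at or below 0.05.
The dominant spike at lag 2 indicates a seasonal period of 2.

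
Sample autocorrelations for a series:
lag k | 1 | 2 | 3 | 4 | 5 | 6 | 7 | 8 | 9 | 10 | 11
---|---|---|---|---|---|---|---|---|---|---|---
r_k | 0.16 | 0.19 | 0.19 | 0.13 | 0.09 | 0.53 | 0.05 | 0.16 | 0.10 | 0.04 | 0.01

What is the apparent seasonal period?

The largest autocorrelation is r_6 = 0.53; the remaining lags stay at or below 0.19.
The dominant spike at lag 6 indicates a seasonal period of 6.

6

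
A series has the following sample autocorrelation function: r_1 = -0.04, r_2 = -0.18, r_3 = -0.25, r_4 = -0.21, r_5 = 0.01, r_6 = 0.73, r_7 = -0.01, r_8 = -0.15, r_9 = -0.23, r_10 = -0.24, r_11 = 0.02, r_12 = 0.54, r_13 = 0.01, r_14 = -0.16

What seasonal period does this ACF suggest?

6

The largest autocorrelation is r_6 = 0.73, with a weaker echo at lag 12 (0.54); the remaining lags stay at or below 0.02.
The dominant spike at lag 6 indicates a seasonal period of 6.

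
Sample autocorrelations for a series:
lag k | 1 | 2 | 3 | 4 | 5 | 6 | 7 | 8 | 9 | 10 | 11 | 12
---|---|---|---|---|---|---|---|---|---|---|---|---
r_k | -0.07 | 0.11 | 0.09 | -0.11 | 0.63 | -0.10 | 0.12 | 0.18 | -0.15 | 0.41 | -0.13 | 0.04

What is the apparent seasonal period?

The largest autocorrelation is r_5 = 0.63, with a weaker echo at lag 10 (0.41); the remaining lags stay at or below 0.18.
The dominant spike at lag 5 indicates a seasonal period of 5.

5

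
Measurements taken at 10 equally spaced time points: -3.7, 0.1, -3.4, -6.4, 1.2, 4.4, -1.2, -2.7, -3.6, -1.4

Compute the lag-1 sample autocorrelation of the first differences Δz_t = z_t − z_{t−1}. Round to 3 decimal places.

-0.074

First differences Δz: 3.8, -3.5, -3.0, 7.6, 3.2, -5.6, -1.5, -0.9, 2.2
Mean of differences = 0.2556
Numerator Σ(Δz_t−Δz̄)(Δz_{t+1}−Δz̄) = -10.5498
Denominator Σ(Δz_t−Δz̄)² = 142.3622
r_1(Δz) = -10.5498 / 142.3622 = -0.074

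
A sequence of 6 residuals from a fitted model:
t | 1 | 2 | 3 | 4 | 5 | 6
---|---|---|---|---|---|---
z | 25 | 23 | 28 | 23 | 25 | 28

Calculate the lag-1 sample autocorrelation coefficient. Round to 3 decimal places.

Mean z̄ = (25 + 23 + 28 + 23 + 25 + 28)/6 = 25.3333
Deviations from mean: -0.3333, -2.3333, 2.6667, -2.3333, -0.3333, 2.6667
Numerator Σ_{t=1}^{5}(z_t−z̄)(z_{t+1}−z̄) = -11.7778
Denominator Σ(z_t−z̄)² = 25.3333
r_1 = -11.7778 / 25.3333 = -0.465

-0.465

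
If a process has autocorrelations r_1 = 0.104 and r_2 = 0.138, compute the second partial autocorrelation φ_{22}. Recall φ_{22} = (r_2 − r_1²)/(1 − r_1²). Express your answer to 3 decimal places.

φ_{22} = (r_2 − r_1²) / (1 − r_1²)
r_1² = (0.104)² = 0.010816
Numerator = 0.138 − 0.0108 = 0.1272; denominator = 1 − 0.0108 = 0.9892
φ_{22} = 0.1272 / 0.9892 = 0.129

0.129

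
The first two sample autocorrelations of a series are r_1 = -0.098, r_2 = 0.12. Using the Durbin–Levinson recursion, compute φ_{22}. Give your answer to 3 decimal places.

0.111

φ_{22} = (r_2 − r_1²) / (1 − r_1²)
r_1² = (-0.098)² = 0.009604
Numerator = 0.12 − 0.0096 = 0.1104; denominator = 1 − 0.0096 = 0.9904
φ_{22} = 0.1104 / 0.9904 = 0.111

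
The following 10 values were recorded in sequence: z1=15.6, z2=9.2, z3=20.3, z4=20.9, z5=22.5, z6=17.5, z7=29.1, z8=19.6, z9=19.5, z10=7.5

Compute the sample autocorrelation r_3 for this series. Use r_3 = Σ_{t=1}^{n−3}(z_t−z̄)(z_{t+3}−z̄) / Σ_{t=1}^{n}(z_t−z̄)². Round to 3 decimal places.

Mean z̄ = (15.6 + 9.2 + 20.3 + 20.9 + 22.5 + 17.5 + 29.1 + 19.6 + 19.5 + 7.5)/10 = 18.1700
Numerator Σ_{t=1}^{7}(z_t−z̄)(z_{t+3}−z̄) = -128.7667
Denominator Σ(z_t−z̄)² = 355.3810
r_3 = -128.7667 / 355.3810 = -0.362

-0.362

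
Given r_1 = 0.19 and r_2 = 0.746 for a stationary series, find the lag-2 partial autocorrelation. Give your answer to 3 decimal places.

φ_{22} = (r_2 − r_1²) / (1 − r_1²)
r_1² = (0.19)² = 0.0361
Numerator = 0.746 − 0.0361 = 0.7099; denominator = 1 − 0.0361 = 0.9639
φ_{22} = 0.7099 / 0.9639 = 0.736

0.736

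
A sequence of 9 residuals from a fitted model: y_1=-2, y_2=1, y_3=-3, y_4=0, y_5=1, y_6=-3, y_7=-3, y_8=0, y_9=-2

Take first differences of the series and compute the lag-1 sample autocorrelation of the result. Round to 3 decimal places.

-0.484

First differences Δy: 3, -4, 3, 1, -4, 0, 3, -2
Mean of differences = 0.0000
Numerator Σ(Δy_t−Δȳ)(Δy_{t+1}−Δȳ) = -31.0000
Denominator Σ(Δy_t−Δȳ)² = 64.0000
r_1(Δy) = -31.0000 / 64.0000 = -0.484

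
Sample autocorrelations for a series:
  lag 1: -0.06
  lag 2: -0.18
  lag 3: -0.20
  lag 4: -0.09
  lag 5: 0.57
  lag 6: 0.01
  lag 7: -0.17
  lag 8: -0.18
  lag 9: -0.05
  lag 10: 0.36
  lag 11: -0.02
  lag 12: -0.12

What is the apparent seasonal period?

The largest autocorrelation is r_5 = 0.57, with a weaker echo at lag 10 (0.36); the remaining lags stay at or below 0.01.
The dominant spike at lag 5 indicates a seasonal period of 5.

5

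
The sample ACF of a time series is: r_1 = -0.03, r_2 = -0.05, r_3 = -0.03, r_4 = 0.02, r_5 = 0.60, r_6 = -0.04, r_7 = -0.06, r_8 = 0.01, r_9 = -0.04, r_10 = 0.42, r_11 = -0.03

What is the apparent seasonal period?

The largest autocorrelation is r_5 = 0.60, with a weaker echo at lag 10 (0.42); the remaining lags stay at or below 0.02.
The dominant spike at lag 5 indicates a seasonal period of 5.

5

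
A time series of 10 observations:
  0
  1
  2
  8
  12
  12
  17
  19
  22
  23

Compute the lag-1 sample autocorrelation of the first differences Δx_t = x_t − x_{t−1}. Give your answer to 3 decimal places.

First differences Δx: 1, 1, 6, 4, 0, 5, 2, 3, 1
Mean of differences = 2.5556
Numerator Σ(Δx_t−Δx̄)(Δx_{t+1}−Δx̄) = -10.1975
Denominator Σ(Δx_t−Δx̄)² = 34.2222
r_1(Δx) = -10.1975 / 34.2222 = -0.298

-0.298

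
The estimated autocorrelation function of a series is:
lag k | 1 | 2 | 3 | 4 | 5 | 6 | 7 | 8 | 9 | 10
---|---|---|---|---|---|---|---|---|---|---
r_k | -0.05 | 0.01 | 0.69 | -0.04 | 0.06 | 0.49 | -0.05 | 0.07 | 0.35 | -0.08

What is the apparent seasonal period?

The largest autocorrelation is r_3 = 0.69, with weaker echoes at lags 6 (0.49) and 9 (0.35); the remaining lags stay at or below 0.07.
The dominant spike at lag 3 indicates a seasonal period of 3.

3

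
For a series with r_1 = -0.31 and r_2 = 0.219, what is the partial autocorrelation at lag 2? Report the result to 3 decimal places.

φ_{22} = (r_2 − r_1²) / (1 − r_1²)
r_1² = (-0.31)² = 0.0961
Numerator = 0.219 − 0.0961 = 0.1229; denominator = 1 − 0.0961 = 0.9039
φ_{22} = 0.1229 / 0.9039 = 0.136

0.136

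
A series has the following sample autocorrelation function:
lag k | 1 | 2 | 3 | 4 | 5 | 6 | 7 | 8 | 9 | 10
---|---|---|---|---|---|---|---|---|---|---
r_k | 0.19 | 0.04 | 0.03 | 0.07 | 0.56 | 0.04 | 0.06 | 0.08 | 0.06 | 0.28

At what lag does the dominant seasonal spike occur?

5

The largest autocorrelation is r_5 = 0.56, with a weaker echo at lag 10 (0.28); the remaining lags stay at or below 0.19.
The dominant spike at lag 5 indicates a seasonal period of 5.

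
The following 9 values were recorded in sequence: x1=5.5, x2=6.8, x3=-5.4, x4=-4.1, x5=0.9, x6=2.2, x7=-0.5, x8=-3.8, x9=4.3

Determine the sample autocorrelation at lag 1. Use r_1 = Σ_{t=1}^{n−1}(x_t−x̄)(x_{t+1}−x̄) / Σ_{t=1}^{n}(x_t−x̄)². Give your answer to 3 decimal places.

Mean x̄ = (5.5 + 6.8 − 5.4 − 4.1 + 0.9 + 2.2 − 0.5 − 3.8 + 4.3)/9 = 0.6556
Numerator Σ_{t=1}^{8}(x_t−x̄)(x_{t+1}−x̄) = 7.6969
Denominator Σ(x_t−x̄)² = 157.4222
r_1 = 7.6969 / 157.4222 = 0.049

0.049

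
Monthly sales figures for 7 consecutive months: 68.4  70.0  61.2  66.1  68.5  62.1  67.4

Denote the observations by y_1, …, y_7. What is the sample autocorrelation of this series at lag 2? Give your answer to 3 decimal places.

-0.289

Mean ȳ = (68.4 + 70.0 + 61.2 + 66.1 + 68.5 + 62.1 + 67.4)/7 = 66.2429
Numerator Σ_{t=1}^{5}(y_t−ȳ)(y_{t+2}−ȳ) = -19.5937
Denominator Σ(y_t−ȳ)² = 67.8171
r_2 = -19.5937 / 67.8171 = -0.289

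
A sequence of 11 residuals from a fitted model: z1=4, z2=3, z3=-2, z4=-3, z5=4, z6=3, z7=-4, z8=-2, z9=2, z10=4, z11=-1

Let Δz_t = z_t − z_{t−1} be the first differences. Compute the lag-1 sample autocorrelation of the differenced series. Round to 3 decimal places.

First differences Δz: -1, -5, -1, 7, -1, -7, 2, 4, 2, -5
Mean of differences = -0.5000
Numerator Σ(Δz_t−Δz̄)(Δz_{t+1}−Δz̄) = -4.7500
Denominator Σ(Δz_t−Δz̄)² = 172.5000
r_1(Δz) = -4.7500 / 172.5000 = -0.028

-0.028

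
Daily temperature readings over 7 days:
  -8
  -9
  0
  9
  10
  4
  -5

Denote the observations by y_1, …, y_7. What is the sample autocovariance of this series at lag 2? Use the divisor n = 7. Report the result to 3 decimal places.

-13.965

Mean ȳ = (-8 − 9 + 0 + 9 + 10 + 4 − 5)/7 = 0.1429
Σ_{t=1}^{5}(y_t−ȳ)(y_{t+2}−ȳ) = -97.7551
γ_2 = -97.7551 / 7 = -13.965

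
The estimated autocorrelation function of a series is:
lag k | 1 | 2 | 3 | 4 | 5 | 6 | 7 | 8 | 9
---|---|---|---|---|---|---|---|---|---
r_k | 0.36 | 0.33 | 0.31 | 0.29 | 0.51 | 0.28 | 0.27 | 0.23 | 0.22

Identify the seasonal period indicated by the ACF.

The largest autocorrelation is r_5 = 0.51; the remaining lags stay at or below 0.36. The elevated value at lag 1 (0.36), dropping to 0.33 at lag 2, reflects decaying short-term dependence rather than seasonality.
The dominant spike at lag 5 indicates a seasonal period of 5.

5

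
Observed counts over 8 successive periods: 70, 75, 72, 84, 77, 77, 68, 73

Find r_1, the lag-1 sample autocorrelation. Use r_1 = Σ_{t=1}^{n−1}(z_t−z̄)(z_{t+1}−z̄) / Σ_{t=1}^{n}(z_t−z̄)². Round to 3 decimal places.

Mean z̄ = (70 + 75 + 72 + 84 + 77 + 77 + 68 + 73)/8 = 74.5000
Σ(z_t−z̄)(z_{t+1}−z̄) = (-2.2500) + (-1.2500) + (-23.7500) + (23.7500) + (6.2500) + (-16.2500) + (9.7500) = -3.7500
Denominator Σ(z_t−z̄)² = 174.0000
r_1 = -3.7500 / 174.0000 = -0.022

-0.022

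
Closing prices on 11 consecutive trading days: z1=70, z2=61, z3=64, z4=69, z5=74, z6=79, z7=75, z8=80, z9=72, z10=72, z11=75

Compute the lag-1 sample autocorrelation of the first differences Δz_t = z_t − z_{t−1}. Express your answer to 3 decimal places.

First differences Δz: -9, 3, 5, 5, 5, -4, 5, -8, 0, 3
Mean of differences = 0.5000
Numerator Σ(Δz_t−Δz̄)(Δz_{t+1}−Δz̄) = -47.7500
Denominator Σ(Δz_t−Δz̄)² = 276.5000
r_1(Δz) = -47.7500 / 276.5000 = -0.173

-0.173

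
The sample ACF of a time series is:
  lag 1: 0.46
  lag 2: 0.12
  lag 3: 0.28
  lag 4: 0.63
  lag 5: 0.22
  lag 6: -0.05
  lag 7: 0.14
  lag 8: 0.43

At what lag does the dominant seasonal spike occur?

4

The largest autocorrelation is r_4 = 0.63; the remaining lags stay at or below 0.46. The elevated value at lag 1 (0.46), dropping to 0.12 at lag 2, reflects decaying short-term dependence rather than seasonality.
The dominant spike at lag 4 indicates a seasonal period of 4.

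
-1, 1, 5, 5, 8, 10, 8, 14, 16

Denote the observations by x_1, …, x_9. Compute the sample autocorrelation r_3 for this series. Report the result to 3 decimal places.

0.141

Mean x̄ = (-1 + 1 + 5 + 5 + 8 + 10 + 8 + 14 + 16)/9 = 7.3333
Σ(x_t−x̄)(x_{t+3}−x̄) = (19.4444) + (-4.2222) + (-6.2222) + (-1.5556) + (4.4444) + (23.1111) = 35.0000
Denominator Σ(x_t−x̄)² = 248.0000
r_3 = 35.0000 / 248.0000 = 0.141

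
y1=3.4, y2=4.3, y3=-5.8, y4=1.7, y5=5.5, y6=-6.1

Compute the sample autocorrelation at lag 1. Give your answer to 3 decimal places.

Mean ȳ = (3.4 + 4.3 − 5.8 + 1.7 + 5.5 − 6.1)/6 = 0.5000
Numerator Σ_{t=1}^{5}(y_t−ȳ)(y_{t+1}−ȳ) = -47.4800
Denominator Σ(y_t−ȳ)² = 132.5400
r_1 = -47.4800 / 132.5400 = -0.358

-0.358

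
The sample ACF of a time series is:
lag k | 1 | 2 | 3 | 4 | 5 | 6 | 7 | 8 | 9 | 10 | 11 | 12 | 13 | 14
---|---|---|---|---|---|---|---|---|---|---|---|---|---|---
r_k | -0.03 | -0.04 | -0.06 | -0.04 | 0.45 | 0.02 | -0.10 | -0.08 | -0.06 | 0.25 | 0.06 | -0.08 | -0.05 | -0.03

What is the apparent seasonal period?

5

The largest autocorrelation is r_5 = 0.45, with a weaker echo at lag 10 (0.25); the remaining lags stay at or below 0.06.
The dominant spike at lag 5 indicates a seasonal period of 5.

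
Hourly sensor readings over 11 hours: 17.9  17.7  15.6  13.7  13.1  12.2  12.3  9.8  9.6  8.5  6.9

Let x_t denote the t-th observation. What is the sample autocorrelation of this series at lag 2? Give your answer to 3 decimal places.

Mean x̄ = (17.9 + 17.7 + 15.6 + 13.7 + 13.1 + 12.2 + 12.3 + 9.8 + 9.6 + 8.5 + 6.9)/11 = 12.4818
Numerator Σ_{t=1}^{9}(x_t−x̄)(x_{t+2}−x̄) = 52.7675
Denominator Σ(x_t−x̄)² = 130.7964
r_2 = 52.7675 / 130.7964 = 0.403

0.403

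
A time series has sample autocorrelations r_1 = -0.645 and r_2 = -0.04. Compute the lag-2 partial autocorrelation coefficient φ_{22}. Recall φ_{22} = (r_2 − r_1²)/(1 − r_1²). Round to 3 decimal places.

-0.781

φ_{22} = (r_2 − r_1²) / (1 − r_1²)
r_1² = (-0.645)² = 0.416025
Numerator = -0.04 − 0.4160 = -0.4560; denominator = 1 − 0.4160 = 0.5840
φ_{22} = -0.4560 / 0.5840 = -0.781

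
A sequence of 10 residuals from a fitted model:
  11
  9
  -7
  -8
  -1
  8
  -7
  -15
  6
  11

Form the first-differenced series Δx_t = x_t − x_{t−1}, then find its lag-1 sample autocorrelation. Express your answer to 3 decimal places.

0.023

First differences Δx: -2, -16, -1, 7, 9, -15, -8, 21, 5
Mean of differences = 0.0000
Numerator Σ(Δx_t−Δx̄)(Δx_{t+1}−Δx̄) = 26.0000
Denominator Σ(Δx_t−Δx̄)² = 1146.0000
r_1(Δx) = 26.0000 / 1146.0000 = 0.023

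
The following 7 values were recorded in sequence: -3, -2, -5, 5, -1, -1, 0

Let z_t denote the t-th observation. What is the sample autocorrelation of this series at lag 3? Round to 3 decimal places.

Mean z̄ = (-3 − 2 − 5 + 5 − 1 − 1 + 0)/7 = -1.0000
Numerator Σ_{t=1}^{4}(z_t−z̄)(z_{t+3}−z̄) = -6.0000
Denominator Σ(z_t−z̄)² = 58.0000
r_3 = -6.0000 / 58.0000 = -0.103

-0.103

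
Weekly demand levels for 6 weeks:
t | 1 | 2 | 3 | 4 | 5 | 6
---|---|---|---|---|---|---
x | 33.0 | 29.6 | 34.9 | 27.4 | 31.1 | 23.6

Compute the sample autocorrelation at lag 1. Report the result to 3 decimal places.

Mean x̄ = (33.0 + 29.6 + 34.9 + 27.4 + 31.1 + 23.6)/6 = 29.9333
Deviations from mean: 3.0667, -0.3333, 4.9667, -2.5333, 1.1667, -6.3333
Σ(x_t−x̄)(x_{t+1}−x̄) = (-1.0222) + (-1.6556) + (-12.5822) + (-2.9556) + (-7.3889) = -25.6044
Denominator Σ(x_t−x̄)² = 82.0733
r_1 = -25.6044 / 82.0733 = -0.312

-0.312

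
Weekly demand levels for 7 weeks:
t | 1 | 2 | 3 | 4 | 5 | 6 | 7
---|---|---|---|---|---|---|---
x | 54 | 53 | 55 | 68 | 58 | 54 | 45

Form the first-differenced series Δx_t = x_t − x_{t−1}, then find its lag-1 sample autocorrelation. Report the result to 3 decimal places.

First differences Δx: -1, 2, 13, -10, -4, -9
Mean of differences = -1.5000
Numerator Σ(Δx_t−Δx̄)(Δx_{t+1}−Δx̄) = -30.7500
Denominator Σ(Δx_t−Δx̄)² = 357.5000
r_1(Δx) = -30.7500 / 357.5000 = -0.086

-0.086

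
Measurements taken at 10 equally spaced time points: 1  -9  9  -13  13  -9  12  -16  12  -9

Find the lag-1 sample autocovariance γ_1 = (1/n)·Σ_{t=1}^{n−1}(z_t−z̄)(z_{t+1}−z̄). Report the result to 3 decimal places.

-109.471

Mean z̄ = (1 − 9 + 9 − 13 + 13 − 9 + 12 − 16 + 12 − 9)/10 = -0.9000
Σ_{t=1}^{9}(z_t−z̄)(z_{t+1}−z̄) = -1094.7100
γ_1 = -1094.7100 / 10 = -109.471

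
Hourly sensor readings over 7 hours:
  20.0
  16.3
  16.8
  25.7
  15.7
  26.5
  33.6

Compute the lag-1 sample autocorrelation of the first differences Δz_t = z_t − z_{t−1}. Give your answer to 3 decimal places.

First differences Δz: -3.7, 0.5, 8.9, -10.0, 10.8, 7.1
Mean of differences = 2.2667
Numerator Σ(Δz_t−Δz̄)(Δz_{t+1}−Δz̄) = -145.9778
Denominator Σ(Δz_t−Δz̄)² = 329.3733
r_1(Δz) = -145.9778 / 329.3733 = -0.443

-0.443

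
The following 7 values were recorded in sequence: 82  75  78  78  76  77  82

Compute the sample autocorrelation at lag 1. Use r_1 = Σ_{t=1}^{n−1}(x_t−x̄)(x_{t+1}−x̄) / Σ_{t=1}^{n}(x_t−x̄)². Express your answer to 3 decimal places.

-0.272

Mean x̄ = (82 + 75 + 78 + 78 + 76 + 77 + 82)/7 = 78.2857
Deviations from mean: 3.7143, -3.2857, -0.2857, -0.2857, -2.2857, -1.2857, 3.7143
Σ(x_t−x̄)(x_{t+1}−x̄) = (-12.2041) + (0.9388) + (0.0816) + (0.6531) + (2.9388) + (-4.7755) = -12.3673
Denominator Σ(x_t−x̄)² = 45.4286
r_1 = -12.3673 / 45.4286 = -0.272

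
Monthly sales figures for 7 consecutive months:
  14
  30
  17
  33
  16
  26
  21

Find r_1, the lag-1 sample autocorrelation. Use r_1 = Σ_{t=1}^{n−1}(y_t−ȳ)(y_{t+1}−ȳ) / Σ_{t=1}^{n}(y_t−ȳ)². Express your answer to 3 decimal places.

-0.793

Mean ȳ = (14 + 30 + 17 + 33 + 16 + 26 + 21)/7 = 22.4286
Deviations from mean: -8.4286, 7.5714, -5.4286, 10.5714, -6.4286, 3.5714, -1.4286
Numerator Σ_{t=1}^{6}(y_t−ȳ)(y_{t+1}−ȳ) = -258.3265
Denominator Σ(y_t−ȳ)² = 325.7143
r_1 = -258.3265 / 325.7143 = -0.793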